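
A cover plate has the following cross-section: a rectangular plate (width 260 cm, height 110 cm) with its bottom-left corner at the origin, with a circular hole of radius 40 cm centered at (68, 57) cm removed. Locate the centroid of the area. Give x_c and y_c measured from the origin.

x_c = 143.22 cm, y_c = 54.57 cm

plate: A = 260 × 110 = 28600.00, centroid at (130.00, 55.00).
hole: A = −π·40² = -5026.55, centroid at (68.00, 57.00).
ΣA = 23573.45 cm², ΣAx_c = 3376194.72 cm³, ΣAy_c = 1286486.75 cm³.
x_c = 3376194.72/23573.45 = 143.22 cm; y_c = 1286486.75/23573.45 = 54.57 cm.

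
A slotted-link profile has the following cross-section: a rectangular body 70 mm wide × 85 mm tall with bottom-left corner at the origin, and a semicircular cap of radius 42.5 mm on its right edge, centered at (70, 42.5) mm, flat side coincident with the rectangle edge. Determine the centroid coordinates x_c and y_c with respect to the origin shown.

x_c = 52.12 mm, y_c = 42.50 mm

Part | A | x̄ᵢ | ȳᵢ | A·x̄ᵢ | A·ȳᵢ
rectangular body | 5950.00 | 35.00 | 42.50 | 208250.00 | 252875.00
semicircular end | 2837.25 | 88.04 | 42.50 | 249784.64 | 120583.16
Σ | 8787.25 |  |  | 458034.64 | 373458.16
x_c = 458034.64 / 8787.25 = 52.12 mm
y_c = 373458.16 / 8787.25 = 42.50 mm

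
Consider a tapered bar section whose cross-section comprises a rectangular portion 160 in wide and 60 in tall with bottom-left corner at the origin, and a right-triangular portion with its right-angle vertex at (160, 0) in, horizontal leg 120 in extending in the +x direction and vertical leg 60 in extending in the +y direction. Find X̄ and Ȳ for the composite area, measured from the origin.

X̄ = 112.73 in, Ȳ = 27.27 in

Part | A | x̄ᵢ | ȳᵢ | A·x̄ᵢ | A·ȳᵢ
rectangular portion | 9600.00 | 80.00 | 30.00 | 768000.00 | 288000.00
triangular portion | 3600.00 | 200.00 | 20.00 | 720000.00 | 72000.00
Σ | 13200.00 |  |  | 1488000.00 | 360000.00
X̄ = 1488000.00 / 13200.00 = 112.73 in
Ȳ = 360000.00 / 13200.00 = 27.27 in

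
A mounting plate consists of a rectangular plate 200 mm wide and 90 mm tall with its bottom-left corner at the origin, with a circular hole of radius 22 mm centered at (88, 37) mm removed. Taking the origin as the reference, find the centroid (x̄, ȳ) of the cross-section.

x̄ = 101.11 mm, ȳ = 45.74 mm

plate: A = 200 × 90 = 18000.00, centroid at (100.00, 45.00).
hole: A = −π·22² = -1520.53, centroid at (88.00, 37.00).
ΣA = 16479.47 mm², ΣAx̄ = 1666193.29 mm³, ΣAȳ = 753740.36 mm³.
x̄ = 1666193.29/16479.47 = 101.11 mm; ȳ = 753740.36/16479.47 = 45.74 mm.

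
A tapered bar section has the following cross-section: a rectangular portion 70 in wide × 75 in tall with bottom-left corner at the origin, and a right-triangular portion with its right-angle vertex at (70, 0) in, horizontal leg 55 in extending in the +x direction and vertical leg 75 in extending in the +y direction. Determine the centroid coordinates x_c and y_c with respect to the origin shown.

x_c = 50.04 in, y_c = 33.97 in

rectangular portion: A = 70 × 75 = 5250.00, centroid at (35.00, 37.50).
triangular portion: A = ½·55·75 = 2062.50, centroid at (88.33, 25.00).
ΣA = 7312.50 in²
ΣAx_c = (5250.00)(35.00) + (2062.50)(88.33) = 365937.50 in³
ΣAy_c = (5250.00)(37.50) + (2062.50)(25.00) = 248437.50 in³
x_c = 365937.50 / 7312.50 = 50.04 in
y_c = 248437.50 / 7312.50 = 33.97 in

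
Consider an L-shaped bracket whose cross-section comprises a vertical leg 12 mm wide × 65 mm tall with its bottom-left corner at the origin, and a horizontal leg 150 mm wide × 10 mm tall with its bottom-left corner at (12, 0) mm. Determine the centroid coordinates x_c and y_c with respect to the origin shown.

vertical leg: A = 12 × 65 = 780.00, centroid at (6.00, 32.50).
horizontal leg: A = 150 × 10 = 1500.00, centroid at (87.00, 5.00).
ΣA = 2280.00 mm²
ΣAx_c = (780.00)(6.00) + (1500.00)(87.00) = 135180.00 mm³
ΣAy_c = (780.00)(32.50) + (1500.00)(5.00) = 32850.00 mm³
x_c = 135180.00 / 2280.00 = 59.29 mm
y_c = 32850.00 / 2280.00 = 14.41 mm

x_c = 59.29 mm, y_c = 14.41 mm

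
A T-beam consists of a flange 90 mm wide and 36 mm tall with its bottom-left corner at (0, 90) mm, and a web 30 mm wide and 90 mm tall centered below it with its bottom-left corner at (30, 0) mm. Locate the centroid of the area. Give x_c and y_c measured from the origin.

x_c = 45.00 mm, y_c = 79.36 mm

web: A = 30 × 90 = 2700.00, centroid at (45.00, 45.00).
flange: A = 90 × 36 = 3240.00, centroid at (45.00, 108.00).
ΣA = 5940.00 mm², ΣAx_c = 267300.00 mm³, ΣAy_c = 471420.00 mm³.
x_c = 267300.00/5940.00 = 45.00 mm; y_c = 471420.00/5940.00 = 79.36 mm.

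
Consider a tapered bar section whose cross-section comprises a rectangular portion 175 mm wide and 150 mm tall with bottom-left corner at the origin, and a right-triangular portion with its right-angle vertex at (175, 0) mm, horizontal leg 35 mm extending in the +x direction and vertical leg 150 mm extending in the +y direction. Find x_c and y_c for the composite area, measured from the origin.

Part | A | x̄ᵢ | ȳᵢ | A·x̄ᵢ | A·ȳᵢ
rectangular portion | 26250.00 | 87.50 | 75.00 | 2296875.00 | 1968750.00
triangular portion | 2625.00 | 186.67 | 50.00 | 490000.00 | 131250.00
Σ | 28875.00 |  |  | 2786875.00 | 2100000.00
x_c = 2786875.00 / 28875.00 = 96.52 mm
y_c = 2100000.00 / 28875.00 = 72.73 mm

x_c = 96.52 mm, y_c = 72.73 mm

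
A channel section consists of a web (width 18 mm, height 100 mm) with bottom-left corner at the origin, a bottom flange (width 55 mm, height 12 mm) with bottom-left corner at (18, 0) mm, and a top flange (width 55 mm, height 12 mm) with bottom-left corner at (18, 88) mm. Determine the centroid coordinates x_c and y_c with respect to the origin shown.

web: A = 18 × 100 = 1800.00, centroid at (9.00, 50.00).
bottom flange: A = 55 × 12 = 660.00, centroid at (45.50, 6.00).
top flange: A = 55 × 12 = 660.00, centroid at (45.50, 94.00).
ΣA = 3120.00 mm², ΣAx_c = 76260.00 mm³, ΣAy_c = 156000.00 mm³.
x_c = 76260.00/3120.00 = 24.44 mm; y_c = 156000.00/3120.00 = 50.00 mm.

x_c = 24.44 mm, y_c = 50.00 mm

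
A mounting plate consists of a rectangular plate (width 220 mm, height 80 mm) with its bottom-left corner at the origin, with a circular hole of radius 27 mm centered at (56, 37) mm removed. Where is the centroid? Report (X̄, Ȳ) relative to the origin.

X̄ = 118.08 mm, Ȳ = 40.45 mm

Part | A | x̄ᵢ | ȳᵢ | A·x̄ᵢ | A·ȳᵢ
plate | 17600.00 | 110.00 | 40.00 | 1936000.00 | 704000.00
hole | -2290.22 | 56.00 | 37.00 | -128252.38 | -84738.18
Σ | 15309.78 |  |  | 1807747.62 | 619261.82
X̄ = 1807747.62 / 15309.78 = 118.08 mm
Ȳ = 619261.82 / 15309.78 = 40.45 mm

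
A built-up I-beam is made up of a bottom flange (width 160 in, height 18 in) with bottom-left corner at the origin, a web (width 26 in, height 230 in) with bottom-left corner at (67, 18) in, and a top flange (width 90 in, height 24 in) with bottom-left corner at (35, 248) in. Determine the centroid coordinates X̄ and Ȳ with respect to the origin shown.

bottom flange: A = 160 × 18 = 2880.00, centroid at (80.00, 9.00).
web: A = 26 × 230 = 5980.00, centroid at (80.00, 133.00).
top flange: A = 90 × 24 = 2160.00, centroid at (80.00, 260.00).
ΣA = 11020.00 in²
ΣAX̄ = (2880.00)(80.00) + (5980.00)(80.00) + (2160.00)(80.00) = 881600.00 in³
ΣAȲ = (2880.00)(9.00) + (5980.00)(133.00) + (2160.00)(260.00) = 1382860.00 in³
X̄ = 881600.00 / 11020.00 = 80.00 in
Ȳ = 1382860.00 / 11020.00 = 125.49 in

X̄ = 80.00 in, Ȳ = 125.49 in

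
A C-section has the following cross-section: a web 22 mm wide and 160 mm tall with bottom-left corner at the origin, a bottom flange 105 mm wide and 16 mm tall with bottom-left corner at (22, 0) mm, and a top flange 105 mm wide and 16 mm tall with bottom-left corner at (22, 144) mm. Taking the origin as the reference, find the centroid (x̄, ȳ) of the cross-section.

web: A = 22 × 160 = 3520.00, centroid at (11.00, 80.00).
bottom flange: A = 105 × 16 = 1680.00, centroid at (74.50, 8.00).
top flange: A = 105 × 16 = 1680.00, centroid at (74.50, 152.00).
ΣA = 6880.00 mm², ΣAx̄ = 289040.00 mm³, ΣAȳ = 550400.00 mm³.
x̄ = 289040.00/6880.00 = 42.01 mm; ȳ = 550400.00/6880.00 = 80.00 mm.

x̄ = 42.01 mm, ȳ = 80.00 mm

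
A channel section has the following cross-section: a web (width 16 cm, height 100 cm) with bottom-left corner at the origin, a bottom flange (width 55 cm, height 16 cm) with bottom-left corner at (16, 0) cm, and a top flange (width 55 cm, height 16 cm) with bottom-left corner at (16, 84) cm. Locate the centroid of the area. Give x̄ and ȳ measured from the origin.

web: A = 16 × 100 = 1600.00, centroid at (8.00, 50.00).
bottom flange: A = 55 × 16 = 880.00, centroid at (43.50, 8.00).
top flange: A = 55 × 16 = 880.00, centroid at (43.50, 92.00).
ΣA = 3360.00 cm²
ΣAx̄ = (1600.00)(8.00) + (880.00)(43.50) + (880.00)(43.50) = 89360.00 cm³
ΣAȳ = (1600.00)(50.00) + (880.00)(8.00) + (880.00)(92.00) = 168000.00 cm³
x̄ = 89360.00 / 3360.00 = 26.60 cm
ȳ = 168000.00 / 3360.00 = 50.00 cm

x̄ = 26.60 cm, ȳ = 50.00 cm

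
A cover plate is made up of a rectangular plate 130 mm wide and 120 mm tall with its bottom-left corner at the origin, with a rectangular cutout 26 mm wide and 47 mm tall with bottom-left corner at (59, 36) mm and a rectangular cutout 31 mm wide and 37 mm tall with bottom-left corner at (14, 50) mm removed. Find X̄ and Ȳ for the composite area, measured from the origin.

plate: A = 130 × 120 = 15600.00, centroid at (65.00, 60.00).
hole 1: A = −(26 × 47) = -1222.00, centroid at (72.00, 59.50).
hole 2: A = −(31 × 37) = -1147.00, centroid at (29.50, 68.50).
ΣA = 13231.00 mm², ΣAX̄ = 892179.50 mm³, ΣAȲ = 784721.50 mm³.
X̄ = 892179.50/13231.00 = 67.43 mm; Ȳ = 784721.50/13231.00 = 59.31 mm.

X̄ = 67.43 mm, Ȳ = 59.31 mm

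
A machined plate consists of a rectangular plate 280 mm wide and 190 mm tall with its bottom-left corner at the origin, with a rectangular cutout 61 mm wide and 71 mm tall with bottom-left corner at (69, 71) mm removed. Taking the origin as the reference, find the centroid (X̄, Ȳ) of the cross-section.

X̄ = 143.59 mm, Ȳ = 93.98 mm

plate: A = 280 × 190 = 53200.00, centroid at (140.00, 95.00).
hole: A = −(61 × 71) = -4331.00, centroid at (99.50, 106.50).
ΣA = 48869.00 mm², ΣAX̄ = 7017065.50 mm³, ΣAȲ = 4592748.50 mm³.
X̄ = 7017065.50/48869.00 = 143.59 mm; Ȳ = 4592748.50/48869.00 = 93.98 mm.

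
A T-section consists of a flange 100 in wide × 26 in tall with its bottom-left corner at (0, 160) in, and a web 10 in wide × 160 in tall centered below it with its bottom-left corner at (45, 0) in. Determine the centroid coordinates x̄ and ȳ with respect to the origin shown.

web: A = 10 × 160 = 1600.00, centroid at (50.00, 80.00).
flange: A = 100 × 26 = 2600.00, centroid at (50.00, 173.00).
ΣA = 4200.00 in²
ΣAx̄ = (1600.00)(50.00) + (2600.00)(50.00) = 210000.00 in³
ΣAȳ = (1600.00)(80.00) + (2600.00)(173.00) = 577800.00 in³
x̄ = 210000.00 / 4200.00 = 50.00 in
ȳ = 577800.00 / 4200.00 = 137.57 in

x̄ = 50.00 in, ȳ = 137.57 in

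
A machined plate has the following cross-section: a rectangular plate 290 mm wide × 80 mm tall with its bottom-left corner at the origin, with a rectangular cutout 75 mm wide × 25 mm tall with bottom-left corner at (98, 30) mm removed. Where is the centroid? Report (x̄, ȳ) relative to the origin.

x̄ = 145.84 mm, ȳ = 39.78 mm

Part | A | x̄ᵢ | ȳᵢ | A·x̄ᵢ | A·ȳᵢ
plate | 23200.00 | 145.00 | 40.00 | 3364000.00 | 928000.00
hole | -1875.00 | 135.50 | 42.50 | -254062.50 | -79687.50
Σ | 21325.00 |  |  | 3109937.50 | 848312.50
x̄ = 3109937.50 / 21325.00 = 145.84 mm
ȳ = 848312.50 / 21325.00 = 39.78 mm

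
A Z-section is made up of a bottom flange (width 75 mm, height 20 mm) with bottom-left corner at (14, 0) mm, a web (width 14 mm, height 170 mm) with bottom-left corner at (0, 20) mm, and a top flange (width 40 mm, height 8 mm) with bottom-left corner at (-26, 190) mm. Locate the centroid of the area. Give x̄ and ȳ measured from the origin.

x̄ = 21.90 mm, ȳ = 77.85 mm

Part | A | x̄ᵢ | ȳᵢ | A·x̄ᵢ | A·ȳᵢ
bottom flange | 1500.00 | 51.50 | 10.00 | 77250.00 | 15000.00
web | 2380.00 | 7.00 | 105.00 | 16660.00 | 249900.00
top flange | 320.00 | -6.00 | 194.00 | -1920.00 | 62080.00
Σ | 4200.00 |  |  | 91990.00 | 326980.00
x̄ = 91990.00 / 4200.00 = 21.90 mm
ȳ = 326980.00 / 4200.00 = 77.85 mm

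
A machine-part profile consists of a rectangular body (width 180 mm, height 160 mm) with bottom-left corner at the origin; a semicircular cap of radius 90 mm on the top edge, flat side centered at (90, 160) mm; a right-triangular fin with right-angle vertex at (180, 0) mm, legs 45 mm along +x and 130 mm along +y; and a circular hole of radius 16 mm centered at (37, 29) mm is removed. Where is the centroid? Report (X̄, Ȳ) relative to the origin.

rectangular body: A = 180 × 160 = 28800.00, centroid at (90.00, 80.00).
semicircular top: A = ½π·90² = 12723.45, centroid at (90.00, 198.20).
triangular fin: A = ½·45·130 = 2925.00, centroid at (195.00, 43.33).
hole: A = −π·16² = -804.25, centroid at (37.00, 29.00).
ΣA = 43644.20 mm², ΣAX̄ = 4277728.36 mm³, ΣAȲ = 4929178.86 mm³.
X̄ = 4277728.36/43644.20 = 98.01 mm; Ȳ = 4929178.86/43644.20 = 112.94 mm.

X̄ = 98.01 mm, Ȳ = 112.94 mm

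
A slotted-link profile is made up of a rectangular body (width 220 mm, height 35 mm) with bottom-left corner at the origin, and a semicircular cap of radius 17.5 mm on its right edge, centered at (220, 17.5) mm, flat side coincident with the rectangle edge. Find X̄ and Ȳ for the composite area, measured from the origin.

X̄ = 116.90 mm, Ȳ = 17.50 mm

rectangular body: A = 220 × 35 = 7700.00, centroid at (110.00, 17.50).
semicircular end: A = ½π·17.5² = 481.06, centroid at (227.43, 17.50).
ΣA = 8181.06 mm², ΣAX̄ = 956405.32 mm³, ΣAȲ = 143168.49 mm³.
X̄ = 956405.32/8181.06 = 116.90 mm; Ȳ = 143168.49/8181.06 = 17.50 mm.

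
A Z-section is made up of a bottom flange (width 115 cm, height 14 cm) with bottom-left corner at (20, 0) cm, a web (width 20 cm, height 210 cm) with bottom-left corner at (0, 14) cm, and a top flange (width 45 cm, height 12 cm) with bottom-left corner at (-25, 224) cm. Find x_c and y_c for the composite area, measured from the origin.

bottom flange: A = 115 × 14 = 1610.00, centroid at (77.50, 7.00).
web: A = 20 × 210 = 4200.00, centroid at (10.00, 119.00).
top flange: A = 45 × 12 = 540.00, centroid at (-2.50, 230.00).
ΣA = 6350.00 cm²
ΣAx_c = (1610.00)(77.50) + (4200.00)(10.00) + (540.00)(-2.50) = 165425.00 cm³
ΣAy_c = (1610.00)(7.00) + (4200.00)(119.00) + (540.00)(230.00) = 635270.00 cm³
x_c = 165425.00 / 6350.00 = 26.05 cm
y_c = 635270.00 / 6350.00 = 100.04 cm

x_c = 26.05 cm, y_c = 100.04 cm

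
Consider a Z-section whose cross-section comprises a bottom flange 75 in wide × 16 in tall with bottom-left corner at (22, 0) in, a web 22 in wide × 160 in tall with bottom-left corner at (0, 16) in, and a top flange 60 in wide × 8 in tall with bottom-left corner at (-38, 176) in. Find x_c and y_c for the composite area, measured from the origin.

Part | A | x̄ᵢ | ȳᵢ | A·x̄ᵢ | A·ȳᵢ
bottom flange | 1200.00 | 59.50 | 8.00 | 71400.00 | 9600.00
web | 3520.00 | 11.00 | 96.00 | 38720.00 | 337920.00
top flange | 480.00 | -8.00 | 180.00 | -3840.00 | 86400.00
Σ | 5200.00 |  |  | 106280.00 | 433920.00
x_c = 106280.00 / 5200.00 = 20.44 in
y_c = 433920.00 / 5200.00 = 83.45 in

x_c = 20.44 in, y_c = 83.45 in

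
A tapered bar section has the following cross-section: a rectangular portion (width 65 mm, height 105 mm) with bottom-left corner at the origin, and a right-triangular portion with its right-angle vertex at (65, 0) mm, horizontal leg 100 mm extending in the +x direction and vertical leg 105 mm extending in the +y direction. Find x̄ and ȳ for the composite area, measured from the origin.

rectangular portion: A = 65 × 105 = 6825.00, centroid at (32.50, 52.50).
triangular portion: A = ½·100·105 = 5250.00, centroid at (98.33, 35.00).
ΣA = 12075.00 mm²
ΣAx̄ = (6825.00)(32.50) + (5250.00)(98.33) = 738062.50 mm³
ΣAȳ = (6825.00)(52.50) + (5250.00)(35.00) = 542062.50 mm³
x̄ = 738062.50 / 12075.00 = 61.12 mm
ȳ = 542062.50 / 12075.00 = 44.89 mm

x̄ = 61.12 mm, ȳ = 44.89 mm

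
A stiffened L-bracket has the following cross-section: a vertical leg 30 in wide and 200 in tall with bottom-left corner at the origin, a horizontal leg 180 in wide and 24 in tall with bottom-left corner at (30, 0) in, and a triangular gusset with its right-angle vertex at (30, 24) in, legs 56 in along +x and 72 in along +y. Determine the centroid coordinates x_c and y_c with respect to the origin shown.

vertical leg: A = 30 × 200 = 6000.00, centroid at (15.00, 100.00).
horizontal leg: A = 180 × 24 = 4320.00, centroid at (120.00, 12.00).
gusset: A = ½·56·72 = 2016.00, centroid at (48.67, 48.00).
ΣA = 12336.00 in²
ΣAx_c = (6000.00)(15.00) + (4320.00)(120.00) + (2016.00)(48.67) = 706512.00 in³
ΣAy_c = (6000.00)(100.00) + (4320.00)(12.00) + (2016.00)(48.00) = 748608.00 in³
x_c = 706512.00 / 12336.00 = 57.27 in
y_c = 748608.00 / 12336.00 = 60.68 in

x_c = 57.27 in, y_c = 60.68 in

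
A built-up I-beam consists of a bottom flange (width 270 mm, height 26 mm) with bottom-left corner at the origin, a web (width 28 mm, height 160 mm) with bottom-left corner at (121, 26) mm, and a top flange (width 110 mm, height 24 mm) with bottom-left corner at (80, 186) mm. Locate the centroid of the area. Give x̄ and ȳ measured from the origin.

bottom flange: A = 270 × 26 = 7020.00, centroid at (135.00, 13.00).
web: A = 28 × 160 = 4480.00, centroid at (135.00, 106.00).
top flange: A = 110 × 24 = 2640.00, centroid at (135.00, 198.00).
ΣA = 14140.00 mm²
ΣAx̄ = (7020.00)(135.00) + (4480.00)(135.00) + (2640.00)(135.00) = 1908900.00 mm³
ΣAȳ = (7020.00)(13.00) + (4480.00)(106.00) + (2640.00)(198.00) = 1088860.00 mm³
x̄ = 1908900.00 / 14140.00 = 135.00 mm
ȳ = 1088860.00 / 14140.00 = 77.01 mm

x̄ = 135.00 mm, ȳ = 77.01 mm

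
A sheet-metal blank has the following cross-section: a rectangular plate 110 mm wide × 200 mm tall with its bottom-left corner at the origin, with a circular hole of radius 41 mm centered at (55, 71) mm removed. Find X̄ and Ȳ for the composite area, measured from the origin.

plate: A = 110 × 200 = 22000.00, centroid at (55.00, 100.00).
hole: A = −π·41² = -5281.02, centroid at (55.00, 71.00).
ΣA = 16718.98 mm², ΣAX̄ = 919544.05 mm³, ΣAȲ = 1825047.78 mm³.
X̄ = 919544.05/16718.98 = 55.00 mm; Ȳ = 1825047.78/16718.98 = 109.16 mm.

X̄ = 55.00 mm, Ȳ = 109.16 mm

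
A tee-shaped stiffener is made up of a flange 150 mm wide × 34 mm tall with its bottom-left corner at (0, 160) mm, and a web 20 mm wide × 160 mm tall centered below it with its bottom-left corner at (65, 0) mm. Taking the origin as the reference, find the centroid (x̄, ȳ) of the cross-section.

x̄ = 75.00 mm, ȳ = 139.60 mm

web: A = 20 × 160 = 3200.00, centroid at (75.00, 80.00).
flange: A = 150 × 34 = 5100.00, centroid at (75.00, 177.00).
ΣA = 8300.00 mm²
ΣAx̄ = (3200.00)(75.00) + (5100.00)(75.00) = 622500.00 mm³
ΣAȳ = (3200.00)(80.00) + (5100.00)(177.00) = 1158700.00 mm³
x̄ = 622500.00 / 8300.00 = 75.00 mm
ȳ = 1158700.00 / 8300.00 = 139.60 mm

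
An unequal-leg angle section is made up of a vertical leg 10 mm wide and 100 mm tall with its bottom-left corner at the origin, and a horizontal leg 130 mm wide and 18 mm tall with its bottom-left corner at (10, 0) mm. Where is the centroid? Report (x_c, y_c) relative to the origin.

x_c = 54.04 mm, y_c = 21.28 mm

vertical leg: A = 10 × 100 = 1000.00, centroid at (5.00, 50.00).
horizontal leg: A = 130 × 18 = 2340.00, centroid at (75.00, 9.00).
ΣA = 3340.00 mm², ΣAx_c = 180500.00 mm³, ΣAy_c = 71060.00 mm³.
x_c = 180500.00/3340.00 = 54.04 mm; y_c = 71060.00/3340.00 = 21.28 mm.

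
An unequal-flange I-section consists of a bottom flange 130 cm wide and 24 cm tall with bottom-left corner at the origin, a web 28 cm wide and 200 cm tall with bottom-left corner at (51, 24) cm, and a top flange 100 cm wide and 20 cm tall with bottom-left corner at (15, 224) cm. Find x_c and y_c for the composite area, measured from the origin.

Part | A | x̄ᵢ | ȳᵢ | A·x̄ᵢ | A·ȳᵢ
bottom flange | 3120.00 | 65.00 | 12.00 | 202800.00 | 37440.00
web | 5600.00 | 65.00 | 124.00 | 364000.00 | 694400.00
top flange | 2000.00 | 65.00 | 234.00 | 130000.00 | 468000.00
Σ | 10720.00 |  |  | 696800.00 | 1199840.00
x_c = 696800.00 / 10720.00 = 65.00 cm
y_c = 1199840.00 / 10720.00 = 111.93 cm

x_c = 65.00 cm, y_c = 111.93 cm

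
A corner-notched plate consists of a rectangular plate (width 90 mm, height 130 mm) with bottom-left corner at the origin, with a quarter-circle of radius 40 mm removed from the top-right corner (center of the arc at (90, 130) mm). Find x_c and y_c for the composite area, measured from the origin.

x_c = 41.63 mm, y_c = 59.22 mm

plate: A = 90 × 130 = 11700.00, centroid at (45.00, 65.00).
removed quarter-circle: A = −¼π·40² = -1256.64, centroid at (73.02, 113.02).
ΣA = 10443.36 mm², ΣAx_c = 434736.00 mm³, ΣAy_c = 618470.52 mm³.
x_c = 434736.00/10443.36 = 41.63 mm; y_c = 618470.52/10443.36 = 59.22 mm.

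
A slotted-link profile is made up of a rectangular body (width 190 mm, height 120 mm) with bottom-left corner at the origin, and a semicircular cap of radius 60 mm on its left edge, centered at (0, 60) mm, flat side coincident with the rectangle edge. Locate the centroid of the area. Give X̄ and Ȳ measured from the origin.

X̄ = 71.06 mm, Ȳ = 60.00 mm

rectangular body: A = 190 × 120 = 22800.00, centroid at (95.00, 60.00).
semicircular end: A = ½π·60² = 5654.87, centroid at (-25.46, 60.00).
ΣA = 28454.87 mm², ΣAX̄ = 2022000.00 mm³, ΣAȲ = 1707292.01 mm³.
X̄ = 2022000.00/28454.87 = 71.06 mm; Ȳ = 1707292.01/28454.87 = 60.00 mm.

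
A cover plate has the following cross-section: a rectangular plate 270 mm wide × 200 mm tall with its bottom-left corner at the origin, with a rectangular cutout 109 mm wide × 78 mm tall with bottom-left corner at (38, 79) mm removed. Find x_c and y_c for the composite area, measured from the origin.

plate: A = 270 × 200 = 54000.00, centroid at (135.00, 100.00).
hole: A = −(109 × 78) = -8502.00, centroid at (92.50, 118.00).
ΣA = 45498.00 mm², ΣAx_c = 6503565.00 mm³, ΣAy_c = 4396764.00 mm³.
x_c = 6503565.00/45498.00 = 142.94 mm; y_c = 4396764.00/45498.00 = 96.64 mm.

x_c = 142.94 mm, y_c = 96.64 mm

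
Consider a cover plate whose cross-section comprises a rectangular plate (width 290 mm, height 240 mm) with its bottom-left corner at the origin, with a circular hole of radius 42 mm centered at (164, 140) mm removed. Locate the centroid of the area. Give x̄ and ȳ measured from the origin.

x̄ = 143.36 mm, ȳ = 118.27 mm

plate: A = 290 × 240 = 69600.00, centroid at (145.00, 120.00).
hole: A = −π·42² = -5541.77, centroid at (164.00, 140.00).
ΣA = 64058.23 mm²
ΣAx̄ = (69600.00)(145.00) + (-5541.77)(164.00) = 9183149.81 mm³
ΣAȳ = (69600.00)(120.00) + (-5541.77)(140.00) = 7576152.28 mm³
x̄ = 9183149.81 / 64058.23 = 143.36 mm
ȳ = 7576152.28 / 64058.23 = 118.27 mm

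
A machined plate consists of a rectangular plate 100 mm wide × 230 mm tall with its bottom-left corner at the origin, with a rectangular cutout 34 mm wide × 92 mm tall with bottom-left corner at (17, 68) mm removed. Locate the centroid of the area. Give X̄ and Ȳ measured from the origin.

X̄ = 52.52 mm, Ȳ = 115.16 mm

plate: A = 100 × 230 = 23000.00, centroid at (50.00, 115.00).
hole: A = −(34 × 92) = -3128.00, centroid at (34.00, 114.00).
ΣA = 19872.00 mm²
ΣAX̄ = (23000.00)(50.00) + (-3128.00)(34.00) = 1043648.00 mm³
ΣAȲ = (23000.00)(115.00) + (-3128.00)(114.00) = 2288408.00 mm³
X̄ = 1043648.00 / 19872.00 = 52.52 mm
Ȳ = 2288408.00 / 19872.00 = 115.16 mm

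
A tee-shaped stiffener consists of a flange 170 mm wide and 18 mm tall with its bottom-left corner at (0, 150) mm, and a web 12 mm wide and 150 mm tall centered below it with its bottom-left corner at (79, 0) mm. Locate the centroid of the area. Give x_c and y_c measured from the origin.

x_c = 85.00 mm, y_c = 127.89 mm

web: A = 12 × 150 = 1800.00, centroid at (85.00, 75.00).
flange: A = 170 × 18 = 3060.00, centroid at (85.00, 159.00).
ΣA = 4860.00 mm², ΣAx_c = 413100.00 mm³, ΣAy_c = 621540.00 mm³.
x_c = 413100.00/4860.00 = 85.00 mm; y_c = 621540.00/4860.00 = 127.89 mm.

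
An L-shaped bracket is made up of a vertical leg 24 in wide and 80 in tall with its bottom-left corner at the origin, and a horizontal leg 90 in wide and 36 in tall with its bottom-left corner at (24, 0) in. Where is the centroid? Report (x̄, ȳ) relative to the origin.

x̄ = 47.79 in, ȳ = 26.19 in

Part | A | x̄ᵢ | ȳᵢ | A·x̄ᵢ | A·ȳᵢ
vertical leg | 1920.00 | 12.00 | 40.00 | 23040.00 | 76800.00
horizontal leg | 3240.00 | 69.00 | 18.00 | 223560.00 | 58320.00
Σ | 5160.00 |  |  | 246600.00 | 135120.00
x̄ = 246600.00 / 5160.00 = 47.79 in
ȳ = 135120.00 / 5160.00 = 26.19 in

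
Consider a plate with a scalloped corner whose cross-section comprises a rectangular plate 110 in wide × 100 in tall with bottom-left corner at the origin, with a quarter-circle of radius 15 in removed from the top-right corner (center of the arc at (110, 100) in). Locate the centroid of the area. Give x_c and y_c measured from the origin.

x_c = 54.21 in, y_c = 49.29 in

plate: A = 110 × 100 = 11000.00, centroid at (55.00, 50.00).
removed quarter-circle: A = −¼π·15² = -176.71, centroid at (103.63, 93.63).
ΣA = 10823.29 in²
ΣAx_c = (11000.00)(55.00) + (-176.71)(103.63) = 586686.40 in³
ΣAy_c = (11000.00)(50.00) + (-176.71)(93.63) = 533453.54 in³
x_c = 586686.40 / 10823.29 = 54.21 in
y_c = 533453.54 / 10823.29 = 49.29 in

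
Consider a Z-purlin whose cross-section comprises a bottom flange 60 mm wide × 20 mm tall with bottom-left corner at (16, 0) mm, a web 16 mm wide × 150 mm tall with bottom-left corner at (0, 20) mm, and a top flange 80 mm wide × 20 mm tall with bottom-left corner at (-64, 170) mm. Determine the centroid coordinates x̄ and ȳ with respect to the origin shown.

bottom flange: A = 60 × 20 = 1200.00, centroid at (46.00, 10.00).
web: A = 16 × 150 = 2400.00, centroid at (8.00, 95.00).
top flange: A = 80 × 20 = 1600.00, centroid at (-24.00, 180.00).
ΣA = 5200.00 mm², ΣAx̄ = 36000.00 mm³, ΣAȳ = 528000.00 mm³.
x̄ = 36000.00/5200.00 = 6.92 mm; ȳ = 528000.00/5200.00 = 101.54 mm.

x̄ = 6.92 mm, ȳ = 101.54 mm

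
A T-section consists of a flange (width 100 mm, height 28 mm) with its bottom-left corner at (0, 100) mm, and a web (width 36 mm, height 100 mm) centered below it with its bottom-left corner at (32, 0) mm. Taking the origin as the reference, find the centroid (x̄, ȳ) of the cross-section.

x̄ = 50.00 mm, ȳ = 78.00 mm

web: A = 36 × 100 = 3600.00, centroid at (50.00, 50.00).
flange: A = 100 × 28 = 2800.00, centroid at (50.00, 114.00).
ΣA = 6400.00 mm²
ΣAx̄ = (3600.00)(50.00) + (2800.00)(50.00) = 320000.00 mm³
ΣAȳ = (3600.00)(50.00) + (2800.00)(114.00) = 499200.00 mm³
x̄ = 320000.00 / 6400.00 = 50.00 mm
ȳ = 499200.00 / 6400.00 = 78.00 mm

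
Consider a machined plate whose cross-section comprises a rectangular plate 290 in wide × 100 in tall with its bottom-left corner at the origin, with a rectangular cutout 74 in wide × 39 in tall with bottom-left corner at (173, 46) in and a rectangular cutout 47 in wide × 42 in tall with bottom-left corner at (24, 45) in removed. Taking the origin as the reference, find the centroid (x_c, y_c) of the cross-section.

plate: A = 290 × 100 = 29000.00, centroid at (145.00, 50.00).
hole 1: A = −(74 × 39) = -2886.00, centroid at (210.00, 65.50).
hole 2: A = −(47 × 42) = -1974.00, centroid at (47.50, 66.00).
ΣA = 24140.00 in²
ΣAx_c = (29000.00)(145.00) + (-2886.00)(210.00) + (-1974.00)(47.50) = 3505175.00 in³
ΣAy_c = (29000.00)(50.00) + (-2886.00)(65.50) + (-1974.00)(66.00) = 1130683.00 in³
x_c = 3505175.00 / 24140.00 = 145.20 in
y_c = 1130683.00 / 24140.00 = 46.84 in

x_c = 145.20 in, y_c = 46.84 in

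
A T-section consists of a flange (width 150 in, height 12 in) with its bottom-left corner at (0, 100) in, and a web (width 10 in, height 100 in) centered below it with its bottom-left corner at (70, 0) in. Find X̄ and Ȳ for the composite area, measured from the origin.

web: A = 10 × 100 = 1000.00, centroid at (75.00, 50.00).
flange: A = 150 × 12 = 1800.00, centroid at (75.00, 106.00).
ΣA = 2800.00 in², ΣAX̄ = 210000.00 in³, ΣAȲ = 240800.00 in³.
X̄ = 210000.00/2800.00 = 75.00 in; Ȳ = 240800.00/2800.00 = 86.00 in.

X̄ = 75.00 in, Ȳ = 86.00 in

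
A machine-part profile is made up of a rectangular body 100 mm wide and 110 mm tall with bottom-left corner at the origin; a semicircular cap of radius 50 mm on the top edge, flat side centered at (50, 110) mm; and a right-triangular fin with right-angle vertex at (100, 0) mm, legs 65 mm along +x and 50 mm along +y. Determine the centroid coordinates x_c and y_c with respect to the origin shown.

rectangular body: A = 100 × 110 = 11000.00, centroid at (50.00, 55.00).
semicircular top: A = ½π·50² = 3926.99, centroid at (50.00, 131.22).
triangular fin: A = ½·65·50 = 1625.00, centroid at (121.67, 16.67).
ΣA = 16551.99 mm², ΣAx_c = 944057.87 mm³, ΣAy_c = 1147385.66 mm³.
x_c = 944057.87/16551.99 = 57.04 mm; y_c = 1147385.66/16551.99 = 69.32 mm.

x_c = 57.04 mm, y_c = 69.32 mm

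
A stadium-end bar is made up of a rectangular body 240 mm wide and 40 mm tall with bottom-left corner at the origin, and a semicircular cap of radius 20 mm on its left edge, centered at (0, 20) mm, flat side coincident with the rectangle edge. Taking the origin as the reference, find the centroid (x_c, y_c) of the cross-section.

rectangular body: A = 240 × 40 = 9600.00, centroid at (120.00, 20.00).
semicircular end: A = ½π·20² = 628.32, centroid at (-8.49, 20.00).
ΣA = 10228.32 mm², ΣAx_c = 1146666.67 mm³, ΣAy_c = 204566.37 mm³.
x_c = 1146666.67/10228.32 = 112.11 mm; y_c = 204566.37/10228.32 = 20.00 mm.

x_c = 112.11 mm, y_c = 20.00 mm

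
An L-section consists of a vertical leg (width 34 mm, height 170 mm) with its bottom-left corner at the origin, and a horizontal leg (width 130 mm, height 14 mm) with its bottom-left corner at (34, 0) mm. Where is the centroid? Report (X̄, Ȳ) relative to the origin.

vertical leg: A = 34 × 170 = 5780.00, centroid at (17.00, 85.00).
horizontal leg: A = 130 × 14 = 1820.00, centroid at (99.00, 7.00).
ΣA = 7600.00 mm²
ΣAX̄ = (5780.00)(17.00) + (1820.00)(99.00) = 278440.00 mm³
ΣAȲ = (5780.00)(85.00) + (1820.00)(7.00) = 504040.00 mm³
X̄ = 278440.00 / 7600.00 = 36.64 mm
Ȳ = 504040.00 / 7600.00 = 66.32 mm

X̄ = 36.64 mm, Ȳ = 66.32 mm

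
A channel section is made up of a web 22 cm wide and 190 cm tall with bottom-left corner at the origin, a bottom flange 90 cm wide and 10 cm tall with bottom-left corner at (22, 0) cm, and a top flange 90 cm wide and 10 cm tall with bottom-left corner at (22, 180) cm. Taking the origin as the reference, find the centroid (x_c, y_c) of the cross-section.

x_c = 27.86 cm, y_c = 95.00 cm

Part | A | x̄ᵢ | ȳᵢ | A·x̄ᵢ | A·ȳᵢ
web | 4180.00 | 11.00 | 95.00 | 45980.00 | 397100.00
bottom flange | 900.00 | 67.00 | 5.00 | 60300.00 | 4500.00
top flange | 900.00 | 67.00 | 185.00 | 60300.00 | 166500.00
Σ | 5980.00 |  |  | 166580.00 | 568100.00
x_c = 166580.00 / 5980.00 = 27.86 cm
y_c = 568100.00 / 5980.00 = 95.00 cm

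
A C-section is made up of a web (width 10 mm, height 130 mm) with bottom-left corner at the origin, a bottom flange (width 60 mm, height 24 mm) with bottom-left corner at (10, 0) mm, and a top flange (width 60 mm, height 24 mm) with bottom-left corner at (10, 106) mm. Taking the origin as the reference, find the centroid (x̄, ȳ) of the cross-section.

Part | A | x̄ᵢ | ȳᵢ | A·x̄ᵢ | A·ȳᵢ
web | 1300.00 | 5.00 | 65.00 | 6500.00 | 84500.00
bottom flange | 1440.00 | 40.00 | 12.00 | 57600.00 | 17280.00
top flange | 1440.00 | 40.00 | 118.00 | 57600.00 | 169920.00
Σ | 4180.00 |  |  | 121700.00 | 271700.00
x̄ = 121700.00 / 4180.00 = 29.11 mm
ȳ = 271700.00 / 4180.00 = 65.00 mm

x̄ = 29.11 mm, ȳ = 65.00 mm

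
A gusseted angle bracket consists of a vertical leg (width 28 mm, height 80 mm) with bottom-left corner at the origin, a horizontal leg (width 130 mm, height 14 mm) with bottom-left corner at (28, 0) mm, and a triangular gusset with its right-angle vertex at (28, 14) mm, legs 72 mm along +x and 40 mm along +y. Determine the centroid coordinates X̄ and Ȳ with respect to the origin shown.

X̄ = 50.09 mm, Ȳ = 25.76 mm

vertical leg: A = 28 × 80 = 2240.00, centroid at (14.00, 40.00).
horizontal leg: A = 130 × 14 = 1820.00, centroid at (93.00, 7.00).
gusset: A = ½·72·40 = 1440.00, centroid at (52.00, 27.33).
ΣA = 5500.00 mm², ΣAX̄ = 275500.00 mm³, ΣAȲ = 141700.00 mm³.
X̄ = 275500.00/5500.00 = 50.09 mm; Ȳ = 141700.00/5500.00 = 25.76 mm.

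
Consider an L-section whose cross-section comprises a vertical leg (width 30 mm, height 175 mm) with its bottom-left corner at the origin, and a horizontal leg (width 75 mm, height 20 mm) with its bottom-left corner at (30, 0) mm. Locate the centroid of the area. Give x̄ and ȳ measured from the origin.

vertical leg: A = 30 × 175 = 5250.00, centroid at (15.00, 87.50).
horizontal leg: A = 75 × 20 = 1500.00, centroid at (67.50, 10.00).
ΣA = 6750.00 mm²
ΣAx̄ = (5250.00)(15.00) + (1500.00)(67.50) = 180000.00 mm³
ΣAȳ = (5250.00)(87.50) + (1500.00)(10.00) = 474375.00 mm³
x̄ = 180000.00 / 6750.00 = 26.67 mm
ȳ = 474375.00 / 6750.00 = 70.28 mm

x̄ = 26.67 mm, ȳ = 70.28 mm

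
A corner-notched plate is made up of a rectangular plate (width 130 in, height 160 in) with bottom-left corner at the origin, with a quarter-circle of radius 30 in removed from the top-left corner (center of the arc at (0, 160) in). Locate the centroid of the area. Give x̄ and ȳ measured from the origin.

plate: A = 130 × 160 = 20800.00, centroid at (65.00, 80.00).
removed quarter-circle: A = −¼π·30² = -706.86, centroid at (12.73, 147.27).
ΣA = 20093.14 in²
ΣAx̄ = (20800.00)(65.00) + (-706.86)(12.73) = 1343000.00 in³
ΣAȳ = (20800.00)(80.00) + (-706.86)(147.27) = 1559902.66 in³
x̄ = 1343000.00 / 20093.14 = 66.84 in
ȳ = 1559902.66 / 20093.14 = 77.63 in

x̄ = 66.84 in, ȳ = 77.63 in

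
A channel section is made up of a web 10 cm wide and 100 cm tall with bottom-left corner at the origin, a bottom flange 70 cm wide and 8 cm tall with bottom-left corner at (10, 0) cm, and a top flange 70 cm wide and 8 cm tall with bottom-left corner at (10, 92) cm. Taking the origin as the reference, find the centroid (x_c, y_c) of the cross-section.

web: A = 10 × 100 = 1000.00, centroid at (5.00, 50.00).
bottom flange: A = 70 × 8 = 560.00, centroid at (45.00, 4.00).
top flange: A = 70 × 8 = 560.00, centroid at (45.00, 96.00).
ΣA = 2120.00 cm², ΣAx_c = 55400.00 cm³, ΣAy_c = 106000.00 cm³.
x_c = 55400.00/2120.00 = 26.13 cm; y_c = 106000.00/2120.00 = 50.00 cm.

x_c = 26.13 cm, y_c = 50.00 cm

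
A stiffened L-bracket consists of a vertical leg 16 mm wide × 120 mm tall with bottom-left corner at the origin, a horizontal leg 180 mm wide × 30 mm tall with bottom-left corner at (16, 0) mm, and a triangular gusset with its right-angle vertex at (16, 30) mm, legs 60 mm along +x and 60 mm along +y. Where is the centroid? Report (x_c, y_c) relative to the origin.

x_c = 71.55 mm, y_c = 31.38 mm

Part | A | x̄ᵢ | ȳᵢ | A·x̄ᵢ | A·ȳᵢ
vertical leg | 1920.00 | 8.00 | 60.00 | 15360.00 | 115200.00
horizontal leg | 5400.00 | 106.00 | 15.00 | 572400.00 | 81000.00
gusset | 1800.00 | 36.00 | 50.00 | 64800.00 | 90000.00
Σ | 9120.00 |  |  | 652560.00 | 286200.00
x_c = 652560.00 / 9120.00 = 71.55 mm
y_c = 286200.00 / 9120.00 = 31.38 mm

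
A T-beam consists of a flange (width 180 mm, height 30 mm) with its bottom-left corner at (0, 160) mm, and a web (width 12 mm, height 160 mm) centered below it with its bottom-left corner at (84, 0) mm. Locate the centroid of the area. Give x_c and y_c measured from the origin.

Part | A | x̄ᵢ | ȳᵢ | A·x̄ᵢ | A·ȳᵢ
web | 1920.00 | 90.00 | 80.00 | 172800.00 | 153600.00
flange | 5400.00 | 90.00 | 175.00 | 486000.00 | 945000.00
Σ | 7320.00 |  |  | 658800.00 | 1098600.00
x_c = 658800.00 / 7320.00 = 90.00 mm
y_c = 1098600.00 / 7320.00 = 150.08 mm

x_c = 90.00 mm, y_c = 150.08 mm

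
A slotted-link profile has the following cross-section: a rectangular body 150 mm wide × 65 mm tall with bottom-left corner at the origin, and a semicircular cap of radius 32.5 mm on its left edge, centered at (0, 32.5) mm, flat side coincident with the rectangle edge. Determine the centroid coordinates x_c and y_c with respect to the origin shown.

x_c = 62.09 mm, y_c = 32.50 mm

rectangular body: A = 150 × 65 = 9750.00, centroid at (75.00, 32.50).
semicircular end: A = ½π·32.5² = 1659.15, centroid at (-13.79, 32.50).
ΣA = 11409.15 mm², ΣAx_c = 708364.58 mm³, ΣAy_c = 370797.49 mm³.
x_c = 708364.58/11409.15 = 62.09 mm; y_c = 370797.49/11409.15 = 32.50 mm.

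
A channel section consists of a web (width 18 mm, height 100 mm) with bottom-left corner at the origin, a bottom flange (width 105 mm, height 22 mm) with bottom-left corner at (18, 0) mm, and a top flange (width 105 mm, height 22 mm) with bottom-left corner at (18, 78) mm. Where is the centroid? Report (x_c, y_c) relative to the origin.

x_c = 53.26 mm, y_c = 50.00 mm

web: A = 18 × 100 = 1800.00, centroid at (9.00, 50.00).
bottom flange: A = 105 × 22 = 2310.00, centroid at (70.50, 11.00).
top flange: A = 105 × 22 = 2310.00, centroid at (70.50, 89.00).
ΣA = 6420.00 mm²
ΣAx_c = (1800.00)(9.00) + (2310.00)(70.50) + (2310.00)(70.50) = 341910.00 mm³
ΣAy_c = (1800.00)(50.00) + (2310.00)(11.00) + (2310.00)(89.00) = 321000.00 mm³
x_c = 341910.00 / 6420.00 = 53.26 mm
y_c = 321000.00 / 6420.00 = 50.00 mm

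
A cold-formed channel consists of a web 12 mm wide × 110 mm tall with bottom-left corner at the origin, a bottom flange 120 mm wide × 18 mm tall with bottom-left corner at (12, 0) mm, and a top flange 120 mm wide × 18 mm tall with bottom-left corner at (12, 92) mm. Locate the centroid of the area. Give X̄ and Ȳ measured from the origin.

web: A = 12 × 110 = 1320.00, centroid at (6.00, 55.00).
bottom flange: A = 120 × 18 = 2160.00, centroid at (72.00, 9.00).
top flange: A = 120 × 18 = 2160.00, centroid at (72.00, 101.00).
ΣA = 5640.00 mm², ΣAX̄ = 318960.00 mm³, ΣAȲ = 310200.00 mm³.
X̄ = 318960.00/5640.00 = 56.55 mm; Ȳ = 310200.00/5640.00 = 55.00 mm.

X̄ = 56.55 mm, Ȳ = 55.00 mm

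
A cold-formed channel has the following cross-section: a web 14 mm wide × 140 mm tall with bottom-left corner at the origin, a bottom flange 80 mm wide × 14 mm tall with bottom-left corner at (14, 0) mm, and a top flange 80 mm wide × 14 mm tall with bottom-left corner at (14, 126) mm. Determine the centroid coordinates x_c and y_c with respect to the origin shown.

web: A = 14 × 140 = 1960.00, centroid at (7.00, 70.00).
bottom flange: A = 80 × 14 = 1120.00, centroid at (54.00, 7.00).
top flange: A = 80 × 14 = 1120.00, centroid at (54.00, 133.00).
ΣA = 4200.00 mm²
ΣAx_c = (1960.00)(7.00) + (1120.00)(54.00) + (1120.00)(54.00) = 134680.00 mm³
ΣAy_c = (1960.00)(70.00) + (1120.00)(7.00) + (1120.00)(133.00) = 294000.00 mm³
x_c = 134680.00 / 4200.00 = 32.07 mm
y_c = 294000.00 / 4200.00 = 70.00 mm

x_c = 32.07 mm, y_c = 70.00 mm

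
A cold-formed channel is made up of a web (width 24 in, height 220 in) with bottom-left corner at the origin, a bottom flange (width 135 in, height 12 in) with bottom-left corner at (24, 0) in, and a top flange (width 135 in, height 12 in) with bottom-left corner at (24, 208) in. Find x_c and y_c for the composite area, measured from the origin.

Part | A | x̄ᵢ | ȳᵢ | A·x̄ᵢ | A·ȳᵢ
web | 5280.00 | 12.00 | 110.00 | 63360.00 | 580800.00
bottom flange | 1620.00 | 91.50 | 6.00 | 148230.00 | 9720.00
top flange | 1620.00 | 91.50 | 214.00 | 148230.00 | 346680.00
Σ | 8520.00 |  |  | 359820.00 | 937200.00
x_c = 359820.00 / 8520.00 = 42.23 in
y_c = 937200.00 / 8520.00 = 110.00 in

x_c = 42.23 in, y_c = 110.00 in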